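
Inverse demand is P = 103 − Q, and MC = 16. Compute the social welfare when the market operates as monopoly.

TS = 2838.375

Monopoly sets MR = MC: 103 − 2Q = 16 ⇒ Q = 43.5, P = 103 − 43.5 = 59.5.
CS = ½·(103 − 59.5)·43.5 = 946.125; PS = (59.5 − 16)·43.5 = 1892.25; TS = 2838.375.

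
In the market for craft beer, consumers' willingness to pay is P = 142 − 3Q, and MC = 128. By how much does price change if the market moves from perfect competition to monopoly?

P rises by 7

Competitive firms price at marginal cost: P = 128, giving Q = 14/3.
Monopoly sets MR = MC: 142 − 6Q = 128 ⇒ Q = 7/3, P = 142 − 3·7/3 = 135.
Change in price: 135 − 128 = 7.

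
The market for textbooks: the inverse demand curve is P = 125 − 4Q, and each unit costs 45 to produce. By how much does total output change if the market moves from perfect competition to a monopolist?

Total output falls by 10

Competitive firms price at marginal cost: P = 45, giving Q = 20.
Monopoly sets MR = MC: 125 − 8Q = 45 ⇒ Q = 10, P = 125 − 4·10 = 85.
Change in total output: 10 − 20 = −10.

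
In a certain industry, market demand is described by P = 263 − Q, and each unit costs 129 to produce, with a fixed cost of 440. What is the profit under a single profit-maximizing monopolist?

Profit = 4049

Monopoly sets MR = MC: 263 − 2Q = 129 ⇒ Q = 67, P = 263 − 67 = 196.
Profit = (196 − 129)·67 − 440 = 4049.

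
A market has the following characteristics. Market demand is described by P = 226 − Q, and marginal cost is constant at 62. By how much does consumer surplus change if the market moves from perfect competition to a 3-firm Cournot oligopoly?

Competitive firms price at marginal cost: P = 62, giving Q = 164.
CS = ½·(226 − 62)·164 = 13448.
With 3 symmetric Cournot firms, each firm's FOC gives 226 − 4q = 62, so q = 41, Q = 3·41 = 123, and P = 103.
CS = ½·(226 − 103)·123 = 7564.5.
Change in consumer surplus: 7564.5 − 13448 = −5883.5.

Consumer surplus falls by 5883.5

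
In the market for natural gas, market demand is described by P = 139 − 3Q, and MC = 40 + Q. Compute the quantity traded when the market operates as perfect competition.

Under competition P = MC: 139 − 3Q = 40 + Q ⇒ Q = 24.75, P = 64.75.

Q = 24.75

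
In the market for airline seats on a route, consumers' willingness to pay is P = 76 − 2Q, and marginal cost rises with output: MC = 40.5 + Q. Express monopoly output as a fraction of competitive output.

Q_m/Q_c = 0.6

Monopoly sets MR = MC: 76 − 4Q = 40.5 + Q ⇒ Q = 7.1, P = 76 − 2·7.1 = 61.8.
Competitive equilibrium sets price equal to marginal cost: 76 − 2Q = 40.5 + Q, so Q = 71/6 and P = 157/3.
Ratio Q_m/Q_c = 7.1/(71/6) = 0.6.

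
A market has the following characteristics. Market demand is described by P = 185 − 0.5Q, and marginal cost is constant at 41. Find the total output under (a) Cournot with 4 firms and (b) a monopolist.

Cournot with 4 identical firms: the symmetric best-response condition is 185 − 2.5q = 41. Each firm produces q = 57.6, total output Q = 230.4, price P = 69.8.
A monopolist chooses Q where MR = MC. MR = 185 − Q; setting this equal to 41 gives Q = 144 and P = 113.

Cournot: Q = 230.4; Monopoly: Q = 144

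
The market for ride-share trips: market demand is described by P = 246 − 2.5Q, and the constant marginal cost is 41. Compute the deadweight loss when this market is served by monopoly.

DWL = 2101.25

Under competition P = MC = 41, so Q = (246 − 41)/2.5 = 82.
The monopolist equates marginal revenue to marginal cost: 246 − 5Q = 41, so Q = 41. From demand, P = 143.5.
DWL is the triangle between Q = 41 and Q = 82: ½·(82 − 41)·(143.5 − 41) = 2101.25.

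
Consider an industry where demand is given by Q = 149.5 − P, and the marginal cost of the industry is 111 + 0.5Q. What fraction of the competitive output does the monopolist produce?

Inverting demand: P = 149.5 − Q.
The monopolist equates marginal revenue to marginal cost: 149.5 − 2Q = 111 + 0.5Q, so Q = 15.4. From demand, P = 134.1.
Competitive equilibrium sets price equal to marginal cost: 149.5 − Q = 111 + 0.5Q, so Q = 77/3 and P = 743/6.
Ratio Q_m/Q_c = 15.4/(77/3) = 0.6.

Q_m/Q_c = 0.6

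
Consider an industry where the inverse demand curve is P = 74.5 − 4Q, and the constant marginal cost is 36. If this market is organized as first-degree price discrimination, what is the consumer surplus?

CS = 0

A perfectly discriminating monopolist sells every unit with P(Q) ≥ MC(Q), so output equals the competitive quantity Q = 9.625. Each buyer pays their reservation price, so CS = 0 and the firm captures all surplus.
CS = 0.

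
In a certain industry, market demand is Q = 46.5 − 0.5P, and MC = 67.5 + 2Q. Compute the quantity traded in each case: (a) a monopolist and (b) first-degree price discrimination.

Monopoly: Q = 4.25; Perfect PD: Q = 6.375

Inverting demand: P = 93 − 2Q.
A monopolist chooses Q where MR = MC. MR = 93 − 4Q; setting this equal to 67.5 + 2Q gives Q = 4.25 and P = 84.5.
With perfect price discrimination, output is the efficient level Q = 6.375 (where demand meets MC), but every buyer pays their willingness to pay: CS = 0 and PS = total surplus.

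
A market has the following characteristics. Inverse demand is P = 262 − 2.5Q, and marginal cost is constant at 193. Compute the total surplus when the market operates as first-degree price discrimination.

TS = 952.2

Under first-degree price discrimination the firm charges each unit its demand price and produces up to where P = MC, i.e. Q = 27.6. Consumer surplus is zero; producer surplus equals total surplus.
TS = 952.2 (equal to competitive TS).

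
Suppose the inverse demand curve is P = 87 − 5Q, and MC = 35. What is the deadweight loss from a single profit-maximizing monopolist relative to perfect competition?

Competitive firms price at marginal cost: P = 35, giving Q = 10.4.
A monopolist chooses Q where MR = MC. MR = 87 − 10Q; setting this equal to 35 gives Q = 5.2 and P = 61.
DWL is the triangle between Q = 5.2 and Q = 10.4: ½·(10.4 − 5.2)·(61 − 35) = 67.6.

DWL = 67.6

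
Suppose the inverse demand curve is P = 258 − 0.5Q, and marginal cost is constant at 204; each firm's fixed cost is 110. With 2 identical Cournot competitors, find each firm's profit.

π_i = 538

With 2 symmetric Cournot firms, each firm's FOC gives 258 − 1.5q = 204, so q = 36, Q = 2·36 = 72, and P = 222.
Each firm's profit = (222 − 204)·36 − 110 = 538.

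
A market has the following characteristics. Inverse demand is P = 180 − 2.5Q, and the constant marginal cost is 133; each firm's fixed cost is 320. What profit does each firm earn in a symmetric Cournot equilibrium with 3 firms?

With 3 symmetric Cournot firms, each firm's FOC gives 180 − 10q = 133, so q = 4.7, Q = 3·4.7 = 14.1, and P = 144.75.
Each firm's profit = (144.75 − 133)·4.7 − 320 = −264.775.

π_i = −264.775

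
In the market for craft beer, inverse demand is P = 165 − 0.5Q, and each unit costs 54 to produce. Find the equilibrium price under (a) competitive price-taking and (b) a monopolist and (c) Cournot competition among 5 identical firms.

Under competition P = MC = 54, so Q = (165 − 54)/0.5 = 222.
A monopolist chooses Q where MR = MC. MR = 165 − Q; setting this equal to 54 gives Q = 111 and P = 109.5.
Cournot with 5 identical firms: the symmetric best-response condition is 165 − 3q = 54. Each firm produces q = 37, total output Q = 185, price P = 72.5.

Competition: P = 54; Monopoly: P = 109.5; Cournot: P = 72.5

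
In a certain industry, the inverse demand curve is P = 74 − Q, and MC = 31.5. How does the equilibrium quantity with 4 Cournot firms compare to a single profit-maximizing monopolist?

In a 4-firm Cournot equilibrium, symmetry and the first-order condition give q = (74 − 31.5)/(5) = 8.5. So Q = 34 and P = 40.
The monopolist equates marginal revenue to marginal cost: 74 − 2Q = 31.5, so Q = 21.25. From demand, P = 52.75.

Cournot: Q = 34; Monopoly: Q = 21.25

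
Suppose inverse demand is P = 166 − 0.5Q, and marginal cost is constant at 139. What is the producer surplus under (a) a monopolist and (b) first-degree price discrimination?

Monopoly sets MR = MC: 166 − Q = 139 ⇒ Q = 27, P = 166 − 0.5·27 = 152.5.
PS = (152.5 − 139)·27 = 364.5.
With perfect price discrimination, output is the efficient level Q = 54 (where demand meets MC), but every buyer pays their willingness to pay: CS = 0 and PS = total surplus.
PS = ½·(166 − 139)·54 = 729.

Monopoly: PS = 364.5; Perfect PD: PS = 729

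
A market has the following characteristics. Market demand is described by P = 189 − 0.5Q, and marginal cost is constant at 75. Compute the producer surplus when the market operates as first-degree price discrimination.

PS = 12996

With perfect price discrimination, output is the efficient level Q = 228 (where demand meets MC), but every buyer pays their willingness to pay: CS = 0 and PS = total surplus.
PS = ½·(189 − 75)·228 = 12996.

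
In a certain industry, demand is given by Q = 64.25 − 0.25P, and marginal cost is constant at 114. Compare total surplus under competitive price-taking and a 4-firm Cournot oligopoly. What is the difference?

Inverting demand: P = 257 − 4Q.
Under competition P = MC = 114, so Q = (257 − 114)/4 = 35.75.
CS = ½·(257 − 114)·35.75 = 2556.125; PS = (114 − 114)·35.75 = 0; TS = 2556.125.
With 4 symmetric Cournot firms, each firm's FOC gives 257 − 20q = 114, so q = 7.15, Q = 4·7.15 = 28.6, and P = 142.6.
CS = ½·(257 − 142.6)·28.6 = 1635.92; PS = (142.6 − 114)·28.6 = 817.96; TS = 2453.88.
Change in total surplus: 2453.88 − 2556.125 = −102.245.

Total surplus falls by 102.245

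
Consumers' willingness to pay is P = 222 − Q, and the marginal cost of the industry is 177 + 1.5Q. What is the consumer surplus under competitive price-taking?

Competitive equilibrium sets price equal to marginal cost: 222 − Q = 177 + 1.5Q, so Q = 18 and P = 204.
CS = ½·(222 − 204)·18 = 162.

CS = 162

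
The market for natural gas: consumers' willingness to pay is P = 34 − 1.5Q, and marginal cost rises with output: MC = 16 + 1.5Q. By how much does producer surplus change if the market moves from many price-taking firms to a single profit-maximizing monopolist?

Under competition P = MC: 34 − 1.5Q = 16 + 1.5Q ⇒ Q = 6, P = 25.
PS = P·Q − VC(Q) = 25·6 − (16·6 + ½·1.5·6²) = 27.
The monopolist equates marginal revenue to marginal cost: 34 − 3Q = 16 + 1.5Q, so Q = 4. From demand, P = 28.
PS = P·Q − VC(Q) = 28·4 − (16·4 + ½·1.5·4²) = 36.
Change in producer surplus: 36 − 27 = 9.

PS rises by 9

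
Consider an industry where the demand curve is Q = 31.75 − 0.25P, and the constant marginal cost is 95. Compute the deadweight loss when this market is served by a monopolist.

Inverting demand: P = 127 − 4Q.
Under competition P = MC = 95, so Q = (127 − 95)/4 = 8.
A monopolist chooses Q where MR = MC. MR = 127 − 8Q; setting this equal to 95 gives Q = 4 and P = 111.
DWL is the triangle between Q = 4 and Q = 8: ½·(8 − 4)·(111 − 95) = 32.

DWL = 32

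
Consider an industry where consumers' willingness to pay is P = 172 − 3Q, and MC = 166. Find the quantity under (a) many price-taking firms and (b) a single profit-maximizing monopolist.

Competitive firms price at marginal cost: P = 166, giving Q = 2.
The monopolist equates marginal revenue to marginal cost: 172 − 6Q = 166, so Q = 1. From demand, P = 169.

Competition: Q = 2; Monopoly: Q = 1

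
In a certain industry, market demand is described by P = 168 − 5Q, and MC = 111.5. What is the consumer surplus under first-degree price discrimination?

CS = 0

With perfect price discrimination, output is the efficient level Q = 11.3 (where demand meets MC), but every buyer pays their willingness to pay: CS = 0 and PS = total surplus.
CS = 0.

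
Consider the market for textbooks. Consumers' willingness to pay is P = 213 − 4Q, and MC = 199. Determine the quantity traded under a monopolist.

A monopolist chooses Q where MR = MC. MR = 213 − 8Q; setting this equal to 199 gives Q = 1.75 and P = 206.

Q = 1.75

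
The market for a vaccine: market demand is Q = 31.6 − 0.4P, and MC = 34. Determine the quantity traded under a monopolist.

Inverting demand: P = 79 − 2.5Q.
Monopoly sets MR = MC: 79 − 5Q = 34 ⇒ Q = 9, P = 79 − 2.5·9 = 56.5.

Q = 9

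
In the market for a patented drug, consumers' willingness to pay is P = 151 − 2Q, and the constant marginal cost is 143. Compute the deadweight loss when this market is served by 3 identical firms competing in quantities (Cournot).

Under competition P = MC = 143, so Q = (151 − 143)/2 = 4.
With 3 symmetric Cournot firms, each firm's FOC gives 151 − 8q = 143, so q = 1, Q = 3·1 = 3, and P = 145.
DWL is the triangle between Q = 3 and Q = 4: ½·(4 − 3)·(145 − 143) = 1.

DWL = 1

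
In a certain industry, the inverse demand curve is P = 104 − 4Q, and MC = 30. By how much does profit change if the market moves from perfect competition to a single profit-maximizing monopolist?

Competitive firms price at marginal cost: P = 30, giving Q = 18.5.
Profit = (30 − 30)·18.5 = 0.
The monopolist equates marginal revenue to marginal cost: 104 − 8Q = 30, so Q = 9.25. From demand, P = 67.
Profit = (67 − 30)·9.25 = 342.25.
Change in profit: 342.25 − 0 = 342.25.

π rises by 342.25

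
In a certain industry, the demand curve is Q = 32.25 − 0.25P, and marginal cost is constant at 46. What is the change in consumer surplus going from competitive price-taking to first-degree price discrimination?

Inverting demand: P = 129 − 4Q.
Perfect competition: P = MC = 46, so 129 − 4Q = 46 and Q = 20.75.
CS = ½·(129 − 46)·20.75 = 861.125.
A perfectly discriminating monopolist sells every unit with P(Q) ≥ MC(Q), so output equals the competitive quantity Q = 20.75. Each buyer pays their reservation price, so CS = 0 and the firm captures all surplus.
CS = 0.
Change in consumer surplus: 0 − 861.125 = −861.125.

Consumer surplus falls by 861.125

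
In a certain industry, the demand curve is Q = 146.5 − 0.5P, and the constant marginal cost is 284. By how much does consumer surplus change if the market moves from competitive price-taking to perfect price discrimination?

CS falls by 20.25

Inverting demand: P = 293 − 2Q.
Competitive firms price at marginal cost: P = 284, giving Q = 4.5.
CS = ½·(293 − 284)·4.5 = 20.25.
With perfect price discrimination, output is the efficient level Q = 4.5 (where demand meets MC), but every buyer pays their willingness to pay: CS = 0 and PS = total surplus.
CS = 0.
Change in consumer surplus: 0 − 20.25 = −20.25.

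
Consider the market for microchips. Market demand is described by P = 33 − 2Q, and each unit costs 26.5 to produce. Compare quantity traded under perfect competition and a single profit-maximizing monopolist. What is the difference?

Q falls by 1.625

Under competition P = MC = 26.5, so Q = (33 − 26.5)/2 = 3.25.
Monopoly sets MR = MC: 33 − 4Q = 26.5 ⇒ Q = 1.625, P = 33 − 2·1.625 = 29.75.
Change in quantity traded: 1.625 − 3.25 = −1.625.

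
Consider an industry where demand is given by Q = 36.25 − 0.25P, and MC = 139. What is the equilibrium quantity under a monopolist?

Q = 0.75

Inverting demand: P = 145 − 4Q.
Monopoly sets MR = MC: 145 − 8Q = 139 ⇒ Q = 0.75, P = 145 − 4·0.75 = 142.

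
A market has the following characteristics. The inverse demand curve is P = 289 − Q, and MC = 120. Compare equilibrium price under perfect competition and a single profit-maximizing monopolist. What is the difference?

Perfect competition: P = MC = 120, so 289 − Q = 120 and Q = 169.
A monopolist chooses Q where MR = MC. MR = 289 − 2Q; setting this equal to 120 gives Q = 84.5 and P = 204.5.
Change in equilibrium price: 204.5 − 120 = 84.5.

Equilibrium price rises by 84.5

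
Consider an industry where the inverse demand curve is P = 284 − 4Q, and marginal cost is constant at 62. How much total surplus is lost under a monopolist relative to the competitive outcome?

Competitive firms price at marginal cost: P = 62, giving Q = 55.5.
A monopolist chooses Q where MR = MC. MR = 284 − 8Q; setting this equal to 62 gives Q = 27.75 and P = 173.
DWL is the triangle between Q = 27.75 and Q = 55.5: ½·(55.5 − 27.75)·(173 − 62) = 1540.125.

DWL = 1540.125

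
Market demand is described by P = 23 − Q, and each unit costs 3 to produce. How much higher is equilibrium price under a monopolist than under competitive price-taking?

Equilibrium price rises by 10

Perfect competition: P = MC = 3, so 23 − Q = 3 and Q = 20.
Monopoly sets MR = MC: 23 − 2Q = 3 ⇒ Q = 10, P = 23 − 10 = 13.
Change in equilibrium price: 13 − 3 = 10.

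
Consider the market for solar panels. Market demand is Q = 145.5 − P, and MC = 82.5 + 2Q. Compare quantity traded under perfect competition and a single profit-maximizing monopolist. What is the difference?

Q falls by 5.25

Inverting demand: P = 145.5 − Q.
Competitive equilibrium sets price equal to marginal cost: 145.5 − Q = 82.5 + 2Q, so Q = 21 and P = 124.5.
Monopoly sets MR = MC: 145.5 − 2Q = 82.5 + 2Q ⇒ Q = 15.75, P = 145.5 − 15.75 = 129.75.
Change in quantity traded: 15.75 − 21 = −5.25.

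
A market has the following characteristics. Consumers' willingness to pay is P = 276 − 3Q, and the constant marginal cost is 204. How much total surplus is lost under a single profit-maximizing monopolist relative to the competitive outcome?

Under competition P = MC = 204, so Q = (276 − 204)/3 = 24.
The monopolist equates marginal revenue to marginal cost: 276 − 6Q = 204, so Q = 12. From demand, P = 240.
DWL is the triangle between Q = 12 and Q = 24: ½·(24 − 12)·(240 − 204) = 216.

DWL = 216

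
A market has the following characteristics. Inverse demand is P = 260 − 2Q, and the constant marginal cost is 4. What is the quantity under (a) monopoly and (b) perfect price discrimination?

Monopoly: Q = 64; Perfect PD: Q = 128

Monopoly sets MR = MC: 260 − 4Q = 4 ⇒ Q = 64, P = 260 − 2·64 = 132.
With perfect price discrimination, output is the efficient level Q = 128 (where demand meets MC), but every buyer pays their willingness to pay: CS = 0 and PS = total surplus.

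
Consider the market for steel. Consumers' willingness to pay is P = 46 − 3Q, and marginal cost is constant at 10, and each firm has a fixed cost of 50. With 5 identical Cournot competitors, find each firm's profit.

π_i = −38

Cournot with 5 identical firms: the symmetric best-response condition is 46 − 18q = 10. Each firm produces q = 2, total output Q = 10, price P = 16.
Each firm's profit = (16 − 10)·2 − 50 = −38.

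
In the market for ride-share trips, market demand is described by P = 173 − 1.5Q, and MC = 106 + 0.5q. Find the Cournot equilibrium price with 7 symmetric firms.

P = 116.72

Cournot with 7 identical firms: the symmetric best-response condition is 173 − 12q = 106 + 0.5q. Each firm produces q = 5.36, total output Q = 37.52, price P = 116.72.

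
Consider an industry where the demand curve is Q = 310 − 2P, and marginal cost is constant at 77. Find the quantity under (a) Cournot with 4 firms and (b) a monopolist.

Inverting demand: P = 155 − 0.5Q.
With 4 symmetric Cournot firms, each firm's FOC gives 155 − 2.5q = 77, so q = 31.2, Q = 4·31.2 = 124.8, and P = 92.6.
The monopolist equates marginal revenue to marginal cost: 155 − Q = 77, so Q = 78. From demand, P = 116.

Cournot: Q = 124.8; Monopoly: Q = 78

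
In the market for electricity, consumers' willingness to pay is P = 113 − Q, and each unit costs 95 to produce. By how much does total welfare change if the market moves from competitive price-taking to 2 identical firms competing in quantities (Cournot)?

TS falls by 18

Perfect competition: P = MC = 95, so 113 − Q = 95 and Q = 18.
CS = ½·(113 − 95)·18 = 162; PS = (95 − 95)·18 = 0; TS = 162.
Cournot with 2 identical firms: the symmetric best-response condition is 113 − 3q = 95. Each firm produces q = 6, total output Q = 12, price P = 101.
CS = ½·(113 − 101)·12 = 72; PS = (101 − 95)·12 = 72; TS = 144.
Change in total welfare: 144 − 162 = −18.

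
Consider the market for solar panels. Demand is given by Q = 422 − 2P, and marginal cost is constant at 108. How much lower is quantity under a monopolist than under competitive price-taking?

Quantity falls by 103

Inverting demand: P = 211 − 0.5Q.
Competitive firms price at marginal cost: P = 108, giving Q = 206.
The monopolist equates marginal revenue to marginal cost: 211 − Q = 108, so Q = 103. From demand, P = 159.5.
Change in quantity: 103 − 206 = −103.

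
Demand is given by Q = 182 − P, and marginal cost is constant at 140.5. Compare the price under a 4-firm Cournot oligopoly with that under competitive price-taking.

Inverting demand: P = 182 − Q.
With 4 symmetric Cournot firms, each firm's FOC gives 182 − 5q = 140.5, so q = 8.3, Q = 4·8.3 = 33.2, and P = 148.8.
Competitive firms price at marginal cost: P = 140.5, giving Q = 41.5.

Cournot: P = 148.8; Competition: P = 140.5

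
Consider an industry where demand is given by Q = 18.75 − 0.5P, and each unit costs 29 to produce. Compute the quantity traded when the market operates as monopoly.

Inverting demand: P = 37.5 − 2Q.
A monopolist chooses Q where MR = MC. MR = 37.5 − 4Q; setting this equal to 29 gives Q = 2.125 and P = 33.25.

Q = 2.125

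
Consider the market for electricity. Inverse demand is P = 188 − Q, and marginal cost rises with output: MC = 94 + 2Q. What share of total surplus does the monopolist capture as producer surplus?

PS/TS = 0.8

The monopolist equates marginal revenue to marginal cost: 188 − 2Q = 94 + 2Q, so Q = 23.5. From demand, P = 164.5.
CS = ½·(188 − 164.5)·23.5 = 276.125.
PS = P·Q − VC(Q) = 164.5·23.5 − (94·23.5 + ½·2·23.5²) = 1104.5.
Share captured = PS/TS = 1104.5/1380.625 = 0.8.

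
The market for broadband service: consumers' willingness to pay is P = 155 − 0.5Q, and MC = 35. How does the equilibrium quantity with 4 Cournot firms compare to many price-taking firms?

With 4 symmetric Cournot firms, each firm's FOC gives 155 − 2.5q = 35, so q = 48, Q = 4·48 = 192, and P = 59.
Competitive firms price at marginal cost: P = 35, giving Q = 240.

Cournot: Q = 192; Competition: Q = 240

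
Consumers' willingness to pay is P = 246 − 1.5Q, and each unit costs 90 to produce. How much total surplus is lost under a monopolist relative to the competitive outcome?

Under competition P = MC = 90, so Q = (246 − 90)/1.5 = 104.
Monopoly sets MR = MC: 246 − 3Q = 90 ⇒ Q = 52, P = 246 − 1.5·52 = 168.
DWL is the triangle between Q = 52 and Q = 104: ½·(104 − 52)·(168 − 90) = 2028.

DWL = 2028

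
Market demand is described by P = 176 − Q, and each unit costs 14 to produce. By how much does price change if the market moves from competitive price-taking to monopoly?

P rises by 81

Perfect competition: P = MC = 14, so 176 − Q = 14 and Q = 162.
The monopolist equates marginal revenue to marginal cost: 176 − 2Q = 14, so Q = 81. From demand, P = 95.
Change in price: 95 − 14 = 81.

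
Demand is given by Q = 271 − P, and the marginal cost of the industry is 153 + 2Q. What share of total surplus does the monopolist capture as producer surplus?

PS/TS = 0.8

Inverting demand: P = 271 − Q.
Monopoly sets MR = MC: 271 − 2Q = 153 + 2Q ⇒ Q = 29.5, P = 271 − 29.5 = 241.5.
CS = ½·(271 − 241.5)·29.5 = 435.125.
PS = P·Q − VC(Q) = 241.5·29.5 − (153·29.5 + ½·2·29.5²) = 1740.5.
Share captured = PS/TS = 1740.5/2175.625 = 0.8.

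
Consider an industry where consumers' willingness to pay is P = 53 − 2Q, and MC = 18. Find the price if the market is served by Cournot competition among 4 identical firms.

P = 25

Cournot with 4 identical firms: the symmetric best-response condition is 53 − 10q = 18. Each firm produces q = 3.5, total output Q = 14, price P = 25.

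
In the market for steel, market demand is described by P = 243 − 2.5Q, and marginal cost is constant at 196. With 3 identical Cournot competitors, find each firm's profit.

π_i = 55.225

Cournot with 3 identical firms: the symmetric best-response condition is 243 − 10q = 196. Each firm produces q = 4.7, total output Q = 14.1, price P = 207.75.
Each firm's profit = (207.75 − 196)·4.7 = 55.225.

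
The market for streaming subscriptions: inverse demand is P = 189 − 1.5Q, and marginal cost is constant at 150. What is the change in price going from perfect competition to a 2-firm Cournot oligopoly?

Competitive firms price at marginal cost: P = 150, giving Q = 26.
With 2 symmetric Cournot firms, each firm's FOC gives 189 − 4.5q = 150, so q = 26/3, Q = 2·26/3 = 52/3, and P = 163.
Change in price: 163 − 150 = 13.

P rises by 13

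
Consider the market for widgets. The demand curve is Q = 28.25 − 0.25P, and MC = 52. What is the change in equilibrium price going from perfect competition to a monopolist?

Inverting demand: P = 113 − 4Q.
Under competition P = MC = 52, so Q = (113 − 52)/4 = 15.25.
A monopolist chooses Q where MR = MC. MR = 113 − 8Q; setting this equal to 52 gives Q = 7.625 and P = 82.5.
Change in equilibrium price: 82.5 − 52 = 30.5.

Equilibrium price rises by 30.5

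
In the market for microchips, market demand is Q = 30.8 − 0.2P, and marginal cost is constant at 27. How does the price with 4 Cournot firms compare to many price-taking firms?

Inverting demand: P = 154 − 5Q.
In a 4-firm Cournot equilibrium, symmetry and the first-order condition give q = (154 − 27)/(25) = 5.08. So Q = 20.32 and P = 52.4.
Competitive firms price at marginal cost: P = 27, giving Q = 25.4.

Cournot: P = 52.4; Competition: P = 27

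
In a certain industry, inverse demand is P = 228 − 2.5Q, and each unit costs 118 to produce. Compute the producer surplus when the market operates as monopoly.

PS = 1210

Monopoly sets MR = MC: 228 − 5Q = 118 ⇒ Q = 22, P = 228 − 2.5·22 = 173.
PS = (173 − 118)·22 = 1210.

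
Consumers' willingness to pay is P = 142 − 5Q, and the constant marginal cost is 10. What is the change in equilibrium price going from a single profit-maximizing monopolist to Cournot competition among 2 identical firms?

Monopoly sets MR = MC: 142 − 10Q = 10 ⇒ Q = 13.2, P = 142 − 5·13.2 = 76.
In a 2-firm Cournot equilibrium, symmetry and the first-order condition give q = (142 − 10)/(15) = 8.8. So Q = 17.6 and P = 54.
Change in equilibrium price: 54 − 76 = −22.

P falls by 22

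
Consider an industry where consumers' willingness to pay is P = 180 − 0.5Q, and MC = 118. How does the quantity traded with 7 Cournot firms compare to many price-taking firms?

Cournot with 7 identical firms: the symmetric best-response condition is 180 − 4q = 118. Each firm produces q = 15.5, total output Q = 108.5, price P = 125.75.
Under competition P = MC = 118, so Q = (180 − 118)/0.5 = 124.

Cournot: Q = 108.5; Competition: Q = 124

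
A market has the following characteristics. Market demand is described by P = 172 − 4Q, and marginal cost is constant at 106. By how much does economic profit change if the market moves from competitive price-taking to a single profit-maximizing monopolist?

Competitive firms price at marginal cost: P = 106, giving Q = 16.5.
Profit = (106 − 106)·16.5 = 0.
The monopolist equates marginal revenue to marginal cost: 172 − 8Q = 106, so Q = 8.25. From demand, P = 139.
Profit = (139 − 106)·8.25 = 272.25.
Change in economic profit: 272.25 − 0 = 272.25.

Economic profit rises by 272.25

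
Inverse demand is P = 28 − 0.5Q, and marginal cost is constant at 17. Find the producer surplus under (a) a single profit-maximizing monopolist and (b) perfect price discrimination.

Monopoly: PS = 60.5; Perfect PD: PS = 121

The monopolist equates marginal revenue to marginal cost: 28 − Q = 17, so Q = 11. From demand, P = 22.5.
PS = (22.5 − 17)·11 = 60.5.
Under first-degree price discrimination the firm charges each unit its demand price and produces up to where P = MC, i.e. Q = 22. Consumer surplus is zero; producer surplus equals total surplus.
PS = ½·(28 − 17)·22 = 121.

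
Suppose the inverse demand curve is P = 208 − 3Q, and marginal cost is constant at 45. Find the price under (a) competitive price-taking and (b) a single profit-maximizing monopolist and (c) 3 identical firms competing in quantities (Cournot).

Competitive firms price at marginal cost: P = 45, giving Q = 163/3.
A monopolist chooses Q where MR = MC. MR = 208 − 6Q; setting this equal to 45 gives Q = 163/6 and P = 126.5.
Cournot with 3 identical firms: the symmetric best-response condition is 208 − 12q = 45. Each firm produces q = 163/12, total output Q = 40.75, price P = 85.75.

Competition: P = 45; Monopoly: P = 126.5; Cournot: P = 85.75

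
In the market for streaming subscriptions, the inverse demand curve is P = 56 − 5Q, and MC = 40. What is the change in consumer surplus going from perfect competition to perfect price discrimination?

Consumer surplus falls by 25.6

Competitive firms price at marginal cost: P = 40, giving Q = 3.2.
CS = ½·(56 − 40)·3.2 = 25.6.
With perfect price discrimination, output is the efficient level Q = 3.2 (where demand meets MC), but every buyer pays their willingness to pay: CS = 0 and PS = total surplus.
CS = 0.
Change in consumer surplus: 0 − 25.6 = −25.6.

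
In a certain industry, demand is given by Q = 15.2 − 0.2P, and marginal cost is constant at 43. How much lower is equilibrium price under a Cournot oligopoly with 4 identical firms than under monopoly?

Inverting demand: P = 76 − 5Q.
The monopolist equates marginal revenue to marginal cost: 76 − 10Q = 43, so Q = 3.3. From demand, P = 59.5.
Cournot with 4 identical firms: the symmetric best-response condition is 76 − 25q = 43. Each firm produces q = 1.32, total output Q = 5.28, price P = 49.6.
Change in equilibrium price: 49.6 − 59.5 = −9.9.

Equilibrium price falls by 9.9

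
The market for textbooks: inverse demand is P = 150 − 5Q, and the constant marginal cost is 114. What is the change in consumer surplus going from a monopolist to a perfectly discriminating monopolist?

A monopolist chooses Q where MR = MC. MR = 150 − 10Q; setting this equal to 114 gives Q = 3.6 and P = 132.
CS = ½·(150 − 132)·3.6 = 32.4.
A perfectly discriminating monopolist sells every unit with P(Q) ≥ MC(Q), so output equals the competitive quantity Q = 7.2. Each buyer pays their reservation price, so CS = 0 and the firm captures all surplus.
CS = 0.
Change in consumer surplus: 0 − 32.4 = −32.4.

CS falls by 32.4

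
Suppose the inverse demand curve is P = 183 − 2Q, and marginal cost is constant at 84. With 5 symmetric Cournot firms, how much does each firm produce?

With 5 symmetric Cournot firms, each firm's FOC gives 183 − 12q = 84, so q = 8.25, Q = 5·8.25 = 41.25, and P = 100.5.

q_i = 8.25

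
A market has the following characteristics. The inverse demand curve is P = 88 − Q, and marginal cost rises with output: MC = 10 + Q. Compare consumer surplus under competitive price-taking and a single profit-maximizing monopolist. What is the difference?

Under competition P = MC: 88 − Q = 10 + Q ⇒ Q = 39, P = 49.
CS = ½·(88 − 49)·39 = 760.5.
Monopoly sets MR = MC: 88 − 2Q = 10 + Q ⇒ Q = 26, P = 88 − 26 = 62.
CS = ½·(88 − 62)·26 = 338.
Change in consumer surplus: 338 − 760.5 = −422.5.

CS falls by 422.5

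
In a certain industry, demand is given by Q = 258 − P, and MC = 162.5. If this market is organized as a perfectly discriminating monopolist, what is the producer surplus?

PS = 4560.125

Inverting demand: P = 258 − Q.
A perfectly discriminating monopolist sells every unit with P(Q) ≥ MC(Q), so output equals the competitive quantity Q = 95.5. Each buyer pays their reservation price, so CS = 0 and the firm captures all surplus.
PS = ½·(258 − 162.5)·95.5 = 4560.125.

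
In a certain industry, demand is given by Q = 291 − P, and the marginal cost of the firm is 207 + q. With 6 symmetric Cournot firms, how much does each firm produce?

Inverting demand: P = 291 − Q.
Cournot with 6 identical firms: the symmetric best-response condition is 291 − 7q = 207 + q. Each firm produces q = 10.5, total output Q = 63, price P = 228.

q_i = 10.5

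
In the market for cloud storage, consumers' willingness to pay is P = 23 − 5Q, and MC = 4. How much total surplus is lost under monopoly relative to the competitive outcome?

DWL = 9.025

Under competition P = MC = 4, so Q = (23 − 4)/5 = 3.8.
A monopolist chooses Q where MR = MC. MR = 23 − 10Q; setting this equal to 4 gives Q = 1.9 and P = 13.5.
DWL is the triangle between Q = 1.9 and Q = 3.8: ½·(3.8 − 1.9)·(13.5 − 4) = 9.025.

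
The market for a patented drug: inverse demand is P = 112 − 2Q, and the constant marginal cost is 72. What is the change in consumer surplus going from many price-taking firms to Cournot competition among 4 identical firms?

Competitive firms price at marginal cost: P = 72, giving Q = 20.
CS = ½·(112 − 72)·20 = 400.
In a 4-firm Cournot equilibrium, symmetry and the first-order condition give q = (112 − 72)/(10) = 4. So Q = 16 and P = 80.
CS = ½·(112 − 80)·16 = 256.
Change in consumer surplus: 256 − 400 = −144.

Consumer surplus falls by 144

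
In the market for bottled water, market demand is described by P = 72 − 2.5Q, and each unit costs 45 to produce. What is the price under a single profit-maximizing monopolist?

The monopolist equates marginal revenue to marginal cost: 72 − 5Q = 45, so Q = 5.4. From demand, P = 58.5.

P = 58.5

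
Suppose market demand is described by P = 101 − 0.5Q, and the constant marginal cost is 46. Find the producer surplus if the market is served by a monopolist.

PS = 1512.5

Monopoly sets MR = MC: 101 − Q = 46 ⇒ Q = 55, P = 101 − 0.5·55 = 73.5.
PS = (73.5 − 46)·55 = 1512.5.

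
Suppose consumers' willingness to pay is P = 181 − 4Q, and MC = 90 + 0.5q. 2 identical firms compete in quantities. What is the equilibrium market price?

P = 122.76

With 2 symmetric Cournot firms, each firm's FOC gives 181 − 12q = 90 + 0.5q, so q = 7.28, Q = 2·7.28 = 14.56, and P = 122.76.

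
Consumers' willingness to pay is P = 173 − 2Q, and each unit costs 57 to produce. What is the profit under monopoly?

Monopoly sets MR = MC: 173 − 4Q = 57 ⇒ Q = 29, P = 173 − 2·29 = 115.
Profit = (115 − 57)·29 = 1682.

Profit = 1682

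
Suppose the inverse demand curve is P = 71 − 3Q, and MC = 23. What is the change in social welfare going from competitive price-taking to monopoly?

Social welfare falls by 96

Competitive firms price at marginal cost: P = 23, giving Q = 16.
CS = ½·(71 − 23)·16 = 384; PS = (23 − 23)·16 = 0; TS = 384.
The monopolist equates marginal revenue to marginal cost: 71 − 6Q = 23, so Q = 8. From demand, P = 47.
CS = ½·(71 − 47)·8 = 96; PS = (47 − 23)·8 = 192; TS = 288.
Change in social welfare: 288 − 384 = −96.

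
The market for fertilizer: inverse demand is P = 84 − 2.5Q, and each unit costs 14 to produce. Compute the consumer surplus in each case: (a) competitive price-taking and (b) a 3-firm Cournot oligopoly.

Under competition P = MC = 14, so Q = (84 − 14)/2.5 = 28.
CS = ½·(84 − 14)·28 = 980.
With 3 symmetric Cournot firms, each firm's FOC gives 84 − 10q = 14, so q = 7, Q = 3·7 = 21, and P = 31.5.
CS = ½·(84 − 31.5)·21 = 551.25.

Competition: CS = 980; Cournot: CS = 551.25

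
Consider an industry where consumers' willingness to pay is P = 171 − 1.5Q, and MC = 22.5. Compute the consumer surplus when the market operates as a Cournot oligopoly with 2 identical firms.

Cournot with 2 identical firms: the symmetric best-response condition is 171 − 4.5q = 22.5. Each firm produces q = 33, total output Q = 66, price P = 72.
CS = ½·(171 − 72)·66 = 3267.

CS = 3267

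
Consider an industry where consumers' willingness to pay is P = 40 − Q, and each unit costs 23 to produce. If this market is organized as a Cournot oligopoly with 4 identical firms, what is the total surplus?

TS = 138.72

With 4 symmetric Cournot firms, each firm's FOC gives 40 − 5q = 23, so q = 3.4, Q = 4·3.4 = 13.6, and P = 26.4.
CS = ½·(40 − 26.4)·13.6 = 92.48; PS = (26.4 − 23)·13.6 = 46.24; TS = 138.72.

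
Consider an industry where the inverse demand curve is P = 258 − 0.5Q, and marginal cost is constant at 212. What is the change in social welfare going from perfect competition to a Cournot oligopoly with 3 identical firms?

TS falls by 132.25

Competitive firms price at marginal cost: P = 212, giving Q = 92.
CS = ½·(258 − 212)·92 = 2116; PS = (212 − 212)·92 = 0; TS = 2116.
In a 3-firm Cournot equilibrium, symmetry and the first-order condition give q = (258 − 212)/(2) = 23. So Q = 69 and P = 223.5.
CS = ½·(258 − 223.5)·69 = 1190.25; PS = (223.5 − 212)·69 = 793.5; TS = 1983.75.
Change in social welfare: 1983.75 − 2116 = −132.25.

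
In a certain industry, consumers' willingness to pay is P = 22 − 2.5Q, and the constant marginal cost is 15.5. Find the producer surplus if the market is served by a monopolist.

A monopolist chooses Q where MR = MC. MR = 22 − 5Q; setting this equal to 15.5 gives Q = 1.3 and P = 18.75.
PS = (18.75 − 15.5)·1.3 = 4.225.

PS = 4.225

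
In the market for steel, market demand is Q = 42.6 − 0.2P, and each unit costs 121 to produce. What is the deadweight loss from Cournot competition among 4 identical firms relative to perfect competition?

Inverting demand: P = 213 − 5Q.
Competitive firms price at marginal cost: P = 121, giving Q = 18.4.
In a 4-firm Cournot equilibrium, symmetry and the first-order condition give q = (213 − 121)/(25) = 3.68. So Q = 14.72 and P = 139.4.
DWL is the triangle between Q = 14.72 and Q = 18.4: ½·(18.4 − 14.72)·(139.4 − 121) = 33.856.

DWL = 33.856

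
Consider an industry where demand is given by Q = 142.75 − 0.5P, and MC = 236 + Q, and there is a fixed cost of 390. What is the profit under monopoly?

Profit = −144.975

Inverting demand: P = 285.5 − 2Q.
The monopolist equates marginal revenue to marginal cost: 285.5 − 4Q = 236 + Q, so Q = 9.9. From demand, P = 265.7.
Profit = 265.7·9.9 − (236·9.9 + ½·1·9.9²) − 390 = −144.975.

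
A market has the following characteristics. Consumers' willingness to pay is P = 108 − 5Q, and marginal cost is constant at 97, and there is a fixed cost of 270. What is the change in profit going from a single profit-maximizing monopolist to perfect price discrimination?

π rises by 6.05

The monopolist equates marginal revenue to marginal cost: 108 − 10Q = 97, so Q = 1.1. From demand, P = 102.5.
Profit = (102.5 − 97)·1.1 − 270 = −263.95.
With perfect price discrimination, output is the efficient level Q = 2.2 (where demand meets MC), but every buyer pays their willingness to pay: CS = 0 and PS = total surplus.
PS equals the full surplus area, 12.1. Profit = 12.1 − 270 = −257.9.
Change in profit: −257.9 − −263.95 = 6.05.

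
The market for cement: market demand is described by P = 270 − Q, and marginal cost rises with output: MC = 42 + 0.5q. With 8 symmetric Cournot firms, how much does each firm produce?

In a 8-firm Cournot equilibrium, symmetry and the first-order condition give q = (270 − 42)/(9.5) = 24. So Q = 192 and P = 78.

q_i = 24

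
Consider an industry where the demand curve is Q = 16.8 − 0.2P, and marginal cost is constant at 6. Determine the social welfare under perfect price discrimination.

TS = 608.4

Inverting demand: P = 84 − 5Q.
With perfect price discrimination, output is the efficient level Q = 15.6 (where demand meets MC), but every buyer pays their willingness to pay: CS = 0 and PS = total surplus.
TS = 608.4 (equal to competitive TS).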